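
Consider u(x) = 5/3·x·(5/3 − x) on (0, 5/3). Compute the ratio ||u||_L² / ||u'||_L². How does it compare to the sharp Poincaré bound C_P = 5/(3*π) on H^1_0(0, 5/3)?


||u||_L² / ||u'||_L² = sqrt(10)/6 < C_P = 5/(3*π).

u(x) = 5/3·x·(5/3 − x), so u'(x) = 25/9 - 10*x/3.
u(x) = 5/3·x·(5/3 − x) vanishes at x = 0 and x = 5/3, so u ∈ H^1_0(0, 5/3). Differentiate via the product rule and integrate the resulting polynomials term by term.
  ∫_0^5/3 u² dx = ∫_0^5/3 (25*x^4/9 - 250*x^3/27 + 625*x^2/81) dx. Term by term:
    ∫_0^5/3 25*x^4/9 dx = 15625/2187;  ∫_0^5/3 -250*x^3/27 dx = -78125/4374;  ∫_0^5/3 625*x^2/81 dx = 78125/6561.
  Sum: 15625/2187 − 78125/4374 + 78125/6561 = 15625/13122.
  ∫_0^5/3 (u')² dx = ∫_0^5/3 (100*x^2/9 - 500*x/27 + 625/81) dx. Term by term:
    ∫_0^5/3 100*x^2/9 dx = 12500/729;  ∫_0^5/3 -500*x/27 dx = -6250/243;  ∫_0^5/3 625/81 dx = 3125/243.
  Sum: 12500/729 − 6250/243 + 3125/243 = 3125/729.
∫_0^5/3 u² dx = 15625/13122, so ||u||_L² = 125*sqrt(2)/162.
∫_0^5/3 (u')² dx = 3125/729, so ||u'||_L² = 25*sqrt(5)/27.
Ratio ||u||_L² / ||u'||_L² = sqrt(10)/6.
Sharp Poincaré constant on H^1_0(0, 5/3) is C_P = L/π = 5/(3*π), achieved by sin(3*π/5·x).
A polynomial bump cannot attain the sharp Poincaré constant (only the first sine eigenfunction does), so the ratio is strictly less than C_P, consistent with ||u||_L² ≤ C_P ||u'||_L².


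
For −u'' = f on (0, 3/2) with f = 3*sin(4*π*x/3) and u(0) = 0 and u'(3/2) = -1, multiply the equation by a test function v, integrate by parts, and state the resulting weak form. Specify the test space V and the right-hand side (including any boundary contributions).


V = {v ∈ H^1(0, 3/2) : v(0) = 0} (test functions vanish at x = 0 where u is specified); weak form: ∫_0^3/2 u'v' dx = ∫_0^3/2 (3*sin(4*π*x/3)) v dx − v(3/2) for all v ∈ V.

Multiply both sides by a test function v and integrate from 0 to 3/2:
  ∫_0^3/2 −u''(x) v(x) dx = ∫_0^3/2 f(x) v(x) dx.
Integrate the LHS by parts once:
  ∫_0^3/2 −u'' v dx = −[u'(x) v(x)]_0^3/2 + ∫_0^3/2 u'(x) v'(x) dx.
Thus ∫_0^3/2 u'(x) v'(x) dx = ∫_0^3/2 f(x) v(x) dx + [u'(x) v(x)]_0^3/2.
Choose V so that boundary terms are either known or forced to vanish.
Mixed BC: u(0) = 0 (Dirichlet) and u'(3/2) = -1 (Neumann). Define V = {v ∈ H^1(0, 3/2) : v(0) = 0}. Then [u' v]_0^3/2 = u'(3/2)·v(3/2) − u'(0)·0 = − v(3/2).
Weak formulation: find u (satisfying any essential BC) such that ∫_0^3/2 u'(x) v'(x) dx = ∫_0^3/2 f v dx − v(3/2) for all v ∈ V (Dirichlet at 0 absorbed into V; Neumann datum at x = 3/2 contributes the boundary term).
Substituting f(x) = 3*sin(4*π*x/3), the right-hand side is ∫_0^3/2 (3*sin(4*π*x/3)) v dx − v(3/2).


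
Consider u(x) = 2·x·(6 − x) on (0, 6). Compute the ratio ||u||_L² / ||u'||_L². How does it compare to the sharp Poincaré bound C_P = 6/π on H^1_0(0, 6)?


||u||_L² / ||u'||_L² = 3*sqrt(10)/5 < C_P = 6/π.

u(x) = 2·x·(6 − x), so u'(x) = 12 - 4*x.
u(x) = 2·x·(6 − x) vanishes at x = 0 and x = 6, so u ∈ H^1_0(0, 6). Differentiate via the product rule and integrate the resulting polynomials term by term.
  ∫_0^6 u² dx = ∫_0^6 (4*x^4 - 48*x^3 + 144*x^2) dx. Term by term:
    ∫_0^6 4*x^4 dx = 31104/5;  ∫_0^6 -48*x^3 dx = -15552;  ∫_0^6 144*x^2 dx = 10368.
  Sum: 31104/5 − 15552 + 10368 = 5184/5.
  ∫_0^6 (u')² dx = ∫_0^6 (16*x^2 - 96*x + 144) dx. Term by term:
    ∫_0^6 16*x^2 dx = 1152;  ∫_0^6 -96*x dx = -1728;  ∫_0^6 144 dx = 864.
  Sum: 1152 − 1728 + 864 = 288.
∫_0^6 u² dx = 5184/5, so ||u||_L² = 72*sqrt(5)/5.
∫_0^6 (u')² dx = 288, so ||u'||_L² = 12*sqrt(2).
Ratio ||u||_L² / ||u'||_L² = 3*sqrt(10)/5.
Sharp Poincaré constant on H^1_0(0, 6) is C_P = L/π = 6/π, achieved by sin(π/6·x).
A polynomial bump cannot attain the sharp Poincaré constant (only the first sine eigenfunction does), so the ratio is strictly less than C_P, consistent with ||u||_L² ≤ C_P ||u'||_L².


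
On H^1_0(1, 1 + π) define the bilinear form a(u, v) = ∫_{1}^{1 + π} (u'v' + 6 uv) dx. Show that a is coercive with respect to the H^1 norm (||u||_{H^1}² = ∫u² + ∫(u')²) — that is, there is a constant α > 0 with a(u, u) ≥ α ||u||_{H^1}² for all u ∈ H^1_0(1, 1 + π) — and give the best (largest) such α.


α = 1

Coercivity of a(·,·) on H^1_0(1, 1 + π) means a(u, u) ≥ α ||u||_{H^1}² for every u ∈ H^1_0.
The interval has length L = π, and Poincaré/coercivity depend only on L. Here a(u, u) = ∫(u')² + (6)·∫u².
Here c = 6 ≥ 1, so a(u,u) = ∫(u')² + c∫u² ≥ ∫(u')² + ∫u² = ||u||_{H^1}², i.e. α = 1 works. No larger α is possible: a(u,u) ≥ α||u||_{H^1}² means (1−α)∫(u')² ≥ (α−c)∫u², and for the modes u_n = sin(nπ(x−x₀)/L) (x₀ the left endpoint) one has ∫u_n²/∫(u_n')² = (L/(nπ))² → 0, so a(u_n,u_n)/||u_n||_{H^1}² → 1. Hence the optimal constant is α = 1.
Therefore α = 1.


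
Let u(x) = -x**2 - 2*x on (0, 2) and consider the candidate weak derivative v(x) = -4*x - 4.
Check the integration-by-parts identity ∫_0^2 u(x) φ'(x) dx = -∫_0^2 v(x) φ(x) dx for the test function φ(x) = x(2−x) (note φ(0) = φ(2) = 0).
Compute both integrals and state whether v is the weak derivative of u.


LHS = 16/3, RHS = 32/3. No, v is not the weak derivative of u.

u(x) = -x**2 - 2*x, classical derivative u'(x) = -2*x - 2.
φ(x) = x(2−x), so φ'(x) = 2 - 2*x.
Note φ(0) = φ(2) = 0, so the boundary term u·φ vanishes.
LHS = ∫_0^2 u(x) φ'(x) dx = ∫_0^2 (2*x^3 + 2*x^2 - 4*x) dx. Term by term:
  ∫_0^2 2*x^3 dx = 8;  ∫_0^2 2*x^2 dx = 16/3;  ∫_0^2 -4*x dx = -8.
Sum: 8 + 16/3 − 8 = 16/3.
So LHS = 16/3.
∫_0^2 v(x) φ(x) dx = ∫_0^2 (4*x^3 - 4*x^2 - 8*x) dx. Term by term:
  ∫_0^2 4*x^3 dx = 16;  ∫_0^2 -4*x^2 dx = -32/3;  ∫_0^2 -8*x dx = -16.
Sum: 16 − 32/3 − 16 = -32/3.
So RHS = -∫_0^2 v(x) φ(x) dx = 32/3.
LHS − RHS = -16/3 ≠ 0, so the identity fails.
(For a valid weak derivative the identity must hold for EVERY test function, in particular this one. The failure shows v is NOT the weak derivative of u.)
Correct weak derivative would be u'(x) = -2*x - 2.


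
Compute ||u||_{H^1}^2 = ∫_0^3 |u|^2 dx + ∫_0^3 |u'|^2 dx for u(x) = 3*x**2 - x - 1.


||u||_{H^1}^2 = 5559/10

The H^1 norm (squared) on an interval (0, L) is
  ||u||_{H^1}^2 = ∫_0^L u(x)^2 dx + ∫_0^L u'(x)^2 dx.
Compute u'(x) = 6*x - 1.
Then u(x)^2 = 9*x**4 - 6*x**3 - 5*x**2 + 2*x + 1 and u'(x)^2 = 36*x**2 - 12*x + 1.
Integrate each monomial from 0 to 3 using ∫_0^3 c·x^n dx = c·3^(n+1)/(n+1):
  ∫_0^3 u(x)^2 dx = ∫_0^3 (9*x^4 - 6*x^3 - 5*x^2 + 2*x + 1) dx. Term by term:
    ∫_0^3 9*x^4 dx = 2187/5;  ∫_0^3 -6*x^3 dx = -243/2;  ∫_0^3 -5*x^2 dx = -45;
    ∫_0^3 2*x dx = 9;  ∫_0^3 1 dx = 3.
  Sum: 2187/5 − 243/2 − 45 + 9 + 3 = 2829/10.
  ∫_0^3 u'(x)^2 dx = ∫_0^3 (36*x^2 - 12*x + 1) dx. Term by term:
    ∫_0^3 36*x^2 dx = 324;  ∫_0^3 -12*x dx = -54;  ∫_0^3 1 dx = 3.
  Sum: 324 − 54 + 3 = 273.
Adding: ||u||_{H^1}^2 = 2829/10 + 273 = 5559/10.


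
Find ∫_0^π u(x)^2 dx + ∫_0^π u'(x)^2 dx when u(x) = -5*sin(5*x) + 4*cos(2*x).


||u||_{H^1(0,π)}^2 = -2000/21 + 365*π

u'(x) = -8*sin(2*x) - 25*cos(5*x).
Expand u² and (u')² and integrate term by term on (0, π), using: for integers n ≥ 1, ∫_0^π sin²(nx) dx = ∫_0^π cos²(nx) dx = π/2; for n ≠ n', ∫_0^π sin(nx)sin(n'x) dx = ∫_0^π cos(nx)cos(n'x) dx = 0; and by product-to-sum, ∫_0^π sin(nx)cos(n'x) dx = ½∫_0^π [sin((n+n')x) + sin((n−n')x)] dx, which is 0 when n+n' is even and 2n/(n²−n'²) when n+n' is odd (it need not vanish on (0, π)).
  u² squared terms: (-5)²·∫sin(5x)² dx = 25·π/2 = 25*π/2;  (4)²·∫cos(2x)² dx = 16·π/2 = 8*π.
  u² cross terms: 2·(-5)·(4)·∫sin(5x)·cos(2x) dx = -40·(10/21) = -400/21.
  So ∫_0^π u² dx = 25*π/2 + 8*π − 400/21 = -400/21 + 41*π/2.
  (u')² squared terms: (-25)²·∫cos(5x)² dx = 625·π/2 = 625*π/2;  (-8)²·∫sin(2x)² dx = 64·π/2 = 32*π.
  (u')² cross terms: 2·(-25)·(-8)·∫cos(5x)·sin(2x) dx = 400·(-4/21) = -1600/21.
  So ∫_0^π (u')² dx = 625*π/2 + 32*π − 1600/21 = -1600/21 + 689*π/2.
||u||_{H^1}^2 = (-400/21 + 41*π/2) + (-1600/21 + 689*π/2) = -2000/21 + 365*π.


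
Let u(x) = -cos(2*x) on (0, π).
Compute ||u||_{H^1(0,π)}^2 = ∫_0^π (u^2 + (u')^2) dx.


||u||_{H^1(0,π)}^2 = 5*π/2

u'(x) = 2*sin(2*x).
Expand u² and (u')² and integrate term by term on (0, π), using: for integers n ≥ 1, ∫_0^π sin²(nx) dx = ∫_0^π cos²(nx) dx = π/2; for n ≠ n', ∫_0^π sin(nx)sin(n'x) dx = ∫_0^π cos(nx)cos(n'x) dx = 0; and by product-to-sum, ∫_0^π sin(nx)cos(n'x) dx = ½∫_0^π [sin((n+n')x) + sin((n−n')x)] dx, which is 0 when n+n' is even and 2n/(n²−n'²) when n+n' is odd (it need not vanish on (0, π)).
  u² squared terms: (-1)²·∫cos(2x)² dx = 1·π/2 = π/2.
  So ∫_0^π u² dx = π/2.
  (u')² squared terms: (2)²·∫sin(2x)² dx = 4·π/2 = 2*π.
  So ∫_0^π (u')² dx = 2*π.
||u||_{H^1}^2 = (π/2) + (2*π) = 5*π/2.


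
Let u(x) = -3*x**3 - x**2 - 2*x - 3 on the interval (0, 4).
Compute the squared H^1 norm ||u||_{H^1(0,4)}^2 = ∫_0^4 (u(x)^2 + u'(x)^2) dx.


||u||_{H^1}^2 = 5187316/105

The H^1 norm (squared) on an interval (0, L) is
  ||u||_{H^1}^2 = ∫_0^L u(x)^2 dx + ∫_0^L u'(x)^2 dx.
Compute u'(x) = -9*x**2 - 2*x - 2.
Then u(x)^2 = 9*x**6 + 6*x**5 + 13*x**4 + 22*x**3 + 10*x**2 + 12*x + 9 and u'(x)^2 = 81*x**4 + 36*x**3 + 40*x**2 + 8*x + 4.
Integrate each monomial from 0 to 4 using ∫_0^4 c·x^n dx = c·4^(n+1)/(n+1):
  ∫_0^4 u(x)^2 dx = ∫_0^4 (9*x^6 + 6*x^5 + 13*x^4 + 22*x^3 + 10*x^2 + 12*x + 9) dx. Term by term:
    ∫_0^4 9*x^6 dx = 147456/7;  ∫_0^4 6*x^5 dx = 4096;  ∫_0^4 13*x^4 dx = 13312/5;
    ∫_0^4 22*x^3 dx = 1408;  ∫_0^4 10*x^2 dx = 640/3;  ∫_0^4 12*x dx = 96;
    ∫_0^4 9 dx = 36.
  Sum: 147456/7 + 4096 + 13312/5 + 1408 + 640/3 + 96 + 36 = 3105572/105.
  ∫_0^4 u'(x)^2 dx = ∫_0^4 (81*x^4 + 36*x^3 + 40*x^2 + 8*x + 4) dx. Term by term:
    ∫_0^4 81*x^4 dx = 82944/5;  ∫_0^4 36*x^3 dx = 2304;  ∫_0^4 40*x^2 dx = 2560/3;
    ∫_0^4 8*x dx = 64;  ∫_0^4 4 dx = 16.
  Sum: 82944/5 + 2304 + 2560/3 + 64 + 16 = 297392/15.
Adding: ||u||_{H^1}^2 = 3105572/105 + 297392/15 = 5187316/105.


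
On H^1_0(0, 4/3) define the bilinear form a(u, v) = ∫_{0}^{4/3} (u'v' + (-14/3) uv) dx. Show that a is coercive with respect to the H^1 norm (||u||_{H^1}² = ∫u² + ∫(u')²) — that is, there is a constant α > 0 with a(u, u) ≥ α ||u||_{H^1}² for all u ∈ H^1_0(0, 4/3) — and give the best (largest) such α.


α = (-224 + 27*π^2)/(3*(16 + 9*π^2))

Coercivity of a(·,·) on H^1_0(0, 4/3) means a(u, u) ≥ α ||u||_{H^1}² for every u ∈ H^1_0.
The interval has length L = 4/3, and Poincaré/coercivity depend only on L. Here a(u, u) = ∫(u')² + (-14/3)·∫u².
Here c = -14/3 < 0 with |c| < (π/L)² = 9*π^2/16, so coercivity still holds. The condition a(u,u) ≥ α||u||_{H^1}² reads (1−α)∫(u')² ≥ (α−c)∫u². Any admissible α is ≤ 1 (rapidly oscillating u have ∫u²/∫(u')² → 0), and α = 1 would force 0 ≥ (1−c)∫u², impossible since c < 1; so 1−α > 0. By the sharp Poincaré inequality on H^1_0 of an interval of length L, ∫(u')² ≥ (π/L)²∫u² with equality for the first sine mode sin(π(x−x₀)/L) (x₀ the left endpoint), so the inequality holds for all u iff (1−α)(π/L)² ≥ α − c, i.e. α ≤ ((π/L)² + c)/((π/L)² + 1) = (1 + c(L/π)²)/(1 + (L/π)²). (Direct route, valid since c ≤ 0: Poincaré gives c∫u² ≥ c(L/π)²∫(u')², so a(u,u) ≥ (1 + c(L/π)²)∫(u')², while ||u||_{H^1}² ≤ (1 + (L/π)²)∫(u')²; dividing yields the same α.) With (π/L)² = 9*π^2/16 and c = -14/3, the largest admissible constant is α = ((π/L)² + c)/((π/L)² + 1).
Simplifying, α = (-224 + 27*π^2)/(3*(16 + 9*π^2)).


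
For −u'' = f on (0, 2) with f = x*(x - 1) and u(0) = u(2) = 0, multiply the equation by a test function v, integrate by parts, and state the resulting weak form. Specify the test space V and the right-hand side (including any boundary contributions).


V = H^1_0(0, 2) (so v(0) = v(2) = 0); weak form: ∫_0^2 u'v' dx = ∫_0^2 (x*(x - 1)) v dx for all v ∈ V.

Multiply both sides by a test function v and integrate from 0 to 2:
  ∫_0^2 −u''(x) v(x) dx = ∫_0^2 f(x) v(x) dx.
Integrate the LHS by parts once:
  ∫_0^2 −u'' v dx = −[u'(x) v(x)]_0^2 + ∫_0^2 u'(x) v'(x) dx.
Thus ∫_0^2 u'(x) v'(x) dx = ∫_0^2 f(x) v(x) dx + [u'(x) v(x)]_0^2.
Choose V so that boundary terms are either known or forced to vanish.
u is Dirichlet: u(0) = u(2) = 0. Let V = H^1_0(0, 2); then v(0) = v(2) = 0, and [u' v]_0^2 = 0.
Weak formulation: find u (satisfying any essential BC) such that ∫_0^2 u'(x) v'(x) dx = ∫_0^2 f v dx for all v ∈ V.
Substituting f(x) = x*(x - 1), the right-hand side is ∫_0^2 (x*(x - 1)) v dx.


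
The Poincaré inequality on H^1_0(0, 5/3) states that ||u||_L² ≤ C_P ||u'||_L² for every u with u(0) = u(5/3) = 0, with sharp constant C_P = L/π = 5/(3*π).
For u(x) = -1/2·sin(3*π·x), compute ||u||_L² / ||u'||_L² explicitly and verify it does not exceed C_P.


||u||_L² / ||u'||_L² = 1/(3*π) < C_P = 5/(3*π).

u(x) = -1/2·sin(3*π·x), so u'(x) = -3*π*cos(3*π*x)/2.
Writing u(x) = A·sin(kπx/L) with A = -1/2 and k = 5, use ∫_0^L sin²(kπx/L) dx = L/2 and ∫_0^L cos²(kπx/L) dx = L/2.
u² = 1/4·sin²(3*π·x) and (u')² = 9*π^2/4·cos²(3*π·x), and each of sin², cos² integrates to L/2 = 5/6 over (0, 5/3).
∫_0^5/3 u² dx = 5/24, so ||u||_L² = sqrt(30)/12.
∫_0^5/3 (u')² dx = 15*π^2/8, so ||u'||_L² = sqrt(30)*π/4.
Ratio ||u||_L² / ||u'||_L² = 1/(3*π).
Sharp Poincaré constant on H^1_0(0, 5/3) is C_P = L/π = 5/(3*π), achieved by sin(3*π/5·x).
This is the k = 5 harmonic; the ratio L/(kπ) is strictly less than C_P = L/π, consistent with the sharp inequality ||u||_L² ≤ C_P ||u'||_L².


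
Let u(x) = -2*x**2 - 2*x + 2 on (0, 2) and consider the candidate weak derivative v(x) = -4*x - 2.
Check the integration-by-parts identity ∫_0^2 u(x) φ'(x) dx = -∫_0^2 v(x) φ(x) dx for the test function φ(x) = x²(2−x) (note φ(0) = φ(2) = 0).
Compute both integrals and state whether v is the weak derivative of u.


LHS = 136/15, RHS = 136/15. Yes, v = u' weakly.

u(x) = -2*x**2 - 2*x + 2, classical derivative u'(x) = -4*x - 2.
φ(x) = x²(2−x), so φ'(x) = x*(4 - 3*x).
Note φ(0) = φ(2) = 0, so the boundary term u·φ vanishes.
LHS = ∫_0^2 u(x) φ'(x) dx = ∫_0^2 (6*x^4 - 2*x^3 - 14*x^2 + 8*x) dx. Term by term:
  ∫_0^2 6*x^4 dx = 192/5;  ∫_0^2 -2*x^3 dx = -8;  ∫_0^2 -14*x^2 dx = -112/3;
  ∫_0^2 8*x dx = 16.
Sum: 192/5 − 8 − 112/3 + 16 = 136/15.
So LHS = 136/15.
∫_0^2 v(x) φ(x) dx = ∫_0^2 (4*x^4 - 6*x^3 - 4*x^2) dx. Term by term:
  ∫_0^2 4*x^4 dx = 128/5;  ∫_0^2 -6*x^3 dx = -24;  ∫_0^2 -4*x^2 dx = -32/3.
Sum: 128/5 − 24 − 32/3 = -136/15.
So RHS = -∫_0^2 v(x) φ(x) dx = 136/15.
LHS = RHS, so the identity holds for this test φ.
Moreover u is smooth here and v(x) = u'(x) = -4*x - 2 pointwise, so the identity holds for every test function. Hence v is the weak derivative of u.


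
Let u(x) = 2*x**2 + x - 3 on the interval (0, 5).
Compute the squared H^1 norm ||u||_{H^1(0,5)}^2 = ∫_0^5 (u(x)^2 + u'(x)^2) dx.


||u||_{H^1}^2 = 10225/3

The H^1 norm (squared) on an interval (0, L) is
  ||u||_{H^1}^2 = ∫_0^L u(x)^2 dx + ∫_0^L u'(x)^2 dx.
Compute u'(x) = 4*x + 1.
Then u(x)^2 = 4*x**4 + 4*x**3 - 11*x**2 - 6*x + 9 and u'(x)^2 = 16*x**2 + 8*x + 1.
Integrate each monomial from 0 to 5 using ∫_0^5 c·x^n dx = c·5^(n+1)/(n+1):
  ∫_0^5 u(x)^2 dx = ∫_0^5 (4*x^4 + 4*x^3 - 11*x^2 - 6*x + 9) dx. Term by term:
    ∫_0^5 4*x^4 dx = 2500;  ∫_0^5 4*x^3 dx = 625;  ∫_0^5 -11*x^2 dx = -1375/3;
    ∫_0^5 -6*x dx = -75;  ∫_0^5 9 dx = 45.
  Sum: 2500 + 625 − 1375/3 − 75 + 45 = 7910/3.
  ∫_0^5 u'(x)^2 dx = ∫_0^5 (16*x^2 + 8*x + 1) dx. Term by term:
    ∫_0^5 16*x^2 dx = 2000/3;  ∫_0^5 8*x dx = 100;  ∫_0^5 1 dx = 5.
  Sum: 2000/3 + 100 + 5 = 2315/3.
Adding: ||u||_{H^1}^2 = 7910/3 + 2315/3 = 10225/3.


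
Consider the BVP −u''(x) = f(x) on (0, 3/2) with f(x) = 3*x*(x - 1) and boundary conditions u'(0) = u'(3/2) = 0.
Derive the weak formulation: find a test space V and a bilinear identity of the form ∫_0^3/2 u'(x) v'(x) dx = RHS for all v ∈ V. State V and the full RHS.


V = H^1(0, 3/2) (no boundary constraint on v; u is determined up to an additive constant); weak form: ∫_0^3/2 u'v' dx = ∫_0^3/2 (3*x*(x - 1)) v dx for all v ∈ V.

Multiply both sides by a test function v and integrate from 0 to 3/2:
  ∫_0^3/2 −u''(x) v(x) dx = ∫_0^3/2 f(x) v(x) dx.
Integrate the LHS by parts once:
  ∫_0^3/2 −u'' v dx = −[u'(x) v(x)]_0^3/2 + ∫_0^3/2 u'(x) v'(x) dx.
Thus ∫_0^3/2 u'(x) v'(x) dx = ∫_0^3/2 f(x) v(x) dx + [u'(x) v(x)]_0^3/2.
Choose V so that boundary terms are either known or forced to vanish.
u has homogeneous Neumann: u'(0) = u'(3/2) = 0. So [u' v]_0^3/2 = 0·v(3/2) − 0·v(0) = 0 for any v; take V = H^1(0, 3/2).
Weak formulation: find u (satisfying any essential BC) such that ∫_0^3/2 u'(x) v'(x) dx = ∫_0^3/2 f v dx for all v ∈ V (homogeneous Neumann, so boundary terms vanish).
Substituting f(x) = 3*x*(x - 1), the right-hand side is ∫_0^3/2 (3*x*(x - 1)) v dx.
Compatibility check (pure Neumann): taking v ≡ 1 ∈ V gives 0 = ∫_0^3/2 f dx + (0) − (0), i.e. ∫_0^3/2 f dx must equal u'(0) − u'(3/2) = 0. Indeed ∫_0^3/2 (3*x*(x - 1)) dx = 0, so the data are compatible. The solution is then unique only up to an additive constant (fix it e.g. by requiring ∫_0^3/2 u dx = 0).


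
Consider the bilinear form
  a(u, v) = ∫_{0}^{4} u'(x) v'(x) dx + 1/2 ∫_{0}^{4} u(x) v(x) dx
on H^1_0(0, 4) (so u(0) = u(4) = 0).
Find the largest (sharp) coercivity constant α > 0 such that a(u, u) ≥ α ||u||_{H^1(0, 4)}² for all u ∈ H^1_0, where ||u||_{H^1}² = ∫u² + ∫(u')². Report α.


α = (8 + π^2)/(π^2 + 16)

Coercivity of a(·,·) on H^1_0(0, 4) means a(u, u) ≥ α ||u||_{H^1}² for every u ∈ H^1_0.
The interval has length L = 4, and Poincaré/coercivity depend only on L. Here a(u, u) = ∫(u')² + (1/2)·∫u².
Here 0 < c = 1/2 < 1. The condition a(u,u) ≥ α||u||_{H^1}² reads (1−α)∫(u')² ≥ (α−c)∫u². Any admissible α is ≤ 1 (rapidly oscillating u have ∫u²/∫(u')² → 0), and α = 1 would force 0 ≥ (1−c)∫u², impossible since c < 1; so 1−α > 0. By the sharp Poincaré inequality on H^1_0 of an interval of length L, ∫(u')² ≥ (π/L)²∫u² with equality for the first sine mode sin(π(x−x₀)/L) (x₀ the left endpoint), so the inequality holds for all u iff (1−α)(π/L)² ≥ α − c, i.e. α ≤ ((π/L)² + c)/((π/L)² + 1) = (1 + c(L/π)²)/(1 + (L/π)²). With (π/L)² = π^2/16 and c = 1/2, the largest admissible constant is α = ((π/L)² + c)/((π/L)² + 1).
Simplifying, α = (8 + π^2)/(π^2 + 16).


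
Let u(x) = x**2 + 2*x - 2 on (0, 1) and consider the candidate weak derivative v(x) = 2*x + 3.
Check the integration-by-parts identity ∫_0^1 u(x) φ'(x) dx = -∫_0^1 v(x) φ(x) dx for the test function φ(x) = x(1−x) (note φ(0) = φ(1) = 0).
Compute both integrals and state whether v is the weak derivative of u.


LHS = -1/2, RHS = -2/3. No, v is not the weak derivative of u.

u(x) = x**2 + 2*x - 2, classical derivative u'(x) = 2*x + 2.
φ(x) = x(1−x), so φ'(x) = 1 - 2*x.
Note φ(0) = φ(1) = 0, so the boundary term u·φ vanishes.
LHS = ∫_0^1 u(x) φ'(x) dx = ∫_0^1 (-2*x^3 - 3*x^2 + 6*x - 2) dx. Term by term:
  ∫_0^1 -2*x^3 dx = -1/2;  ∫_0^1 -3*x^2 dx = -1;  ∫_0^1 6*x dx = 3;
  ∫_0^1 -2 dx = -2.
Sum: -1/2 − 1 + 3 − 2 = -1/2.
So LHS = -1/2.
∫_0^1 v(x) φ(x) dx = ∫_0^1 (-2*x^3 - x^2 + 3*x) dx. Term by term:
  ∫_0^1 -2*x^3 dx = -1/2;  ∫_0^1 -x^2 dx = -1/3;  ∫_0^1 3*x dx = 3/2.
Sum: -1/2 − 1/3 + 3/2 = 2/3.
So RHS = -∫_0^1 v(x) φ(x) dx = -2/3.
LHS − RHS = 1/6 ≠ 0, so the identity fails.
(For a valid weak derivative the identity must hold for EVERY test function, in particular this one. The failure shows v is NOT the weak derivative of u.)
Correct weak derivative would be u'(x) = 2*x + 2.


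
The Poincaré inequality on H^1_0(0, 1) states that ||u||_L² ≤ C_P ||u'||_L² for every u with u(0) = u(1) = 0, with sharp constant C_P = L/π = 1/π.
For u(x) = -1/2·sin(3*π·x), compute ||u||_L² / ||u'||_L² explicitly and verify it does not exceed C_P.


||u||_L² / ||u'||_L² = 1/(3*π) < C_P = 1/π.

u(x) = -1/2·sin(3*π·x), so u'(x) = -3*π*cos(3*π*x)/2.
Writing u(x) = A·sin(kπx/L) with A = -1/2 and k = 3, use ∫_0^L sin²(kπx/L) dx = L/2 and ∫_0^L cos²(kπx/L) dx = L/2.
u² = 1/4·sin²(3*π·x) and (u')² = 9*π^2/4·cos²(3*π·x), and each of sin², cos² integrates to L/2 = 1/2 over (0, 1).
∫_0^1 u² dx = 1/8, so ||u||_L² = sqrt(2)/4.
∫_0^1 (u')² dx = 9*π^2/8, so ||u'||_L² = 3*sqrt(2)*π/4.
Ratio ||u||_L² / ||u'||_L² = 1/(3*π).
Sharp Poincaré constant on H^1_0(0, 1) is C_P = L/π = 1/π, achieved by sin(π·x).
This is the k = 3 harmonic; the ratio L/(kπ) is strictly less than C_P = L/π, consistent with the sharp inequality ||u||_L² ≤ C_P ||u'||_L².


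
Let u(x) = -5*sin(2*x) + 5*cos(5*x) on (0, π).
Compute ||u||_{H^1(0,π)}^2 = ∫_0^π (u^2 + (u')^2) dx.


||u||_{H^1(0,π)}^2 = 5200/21 + 775*π/2

u'(x) = -25*sin(5*x) - 10*cos(2*x).
Expand u² and (u')² and integrate term by term on (0, π), using: for integers n ≥ 1, ∫_0^π sin²(nx) dx = ∫_0^π cos²(nx) dx = π/2; for n ≠ n', ∫_0^π sin(nx)sin(n'x) dx = ∫_0^π cos(nx)cos(n'x) dx = 0; and by product-to-sum, ∫_0^π sin(nx)cos(n'x) dx = ½∫_0^π [sin((n+n')x) + sin((n−n')x)] dx, which is 0 when n+n' is even and 2n/(n²−n'²) when n+n' is odd (it need not vanish on (0, π)).
  u² squared terms: (-5)²·∫sin(2x)² dx = 25·π/2 = 25*π/2;  (5)²·∫cos(5x)² dx = 25·π/2 = 25*π/2.
  u² cross terms: 2·(-5)·(5)·∫sin(2x)·cos(5x) dx = -50·(-4/21) = 200/21.
  So ∫_0^π u² dx = 25*π/2 + 25*π/2 + 200/21 = 200/21 + 25*π.
  (u')² squared terms: (-25)²·∫sin(5x)² dx = 625·π/2 = 625*π/2;  (-10)²·∫cos(2x)² dx = 100·π/2 = 50*π.
  (u')² cross terms: 2·(-25)·(-10)·∫sin(5x)·cos(2x) dx = 500·(10/21) = 5000/21.
  So ∫_0^π (u')² dx = 625*π/2 + 50*π + 5000/21 = 5000/21 + 725*π/2.
||u||_{H^1}^2 = (200/21 + 25*π) + (5000/21 + 725*π/2) = 5200/21 + 775*π/2.


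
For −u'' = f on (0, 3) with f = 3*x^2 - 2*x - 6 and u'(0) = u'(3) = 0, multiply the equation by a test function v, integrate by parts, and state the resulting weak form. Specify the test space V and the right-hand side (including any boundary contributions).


V = H^1(0, 3) (no boundary constraint on v; u is determined up to an additive constant); weak form: ∫_0^3 u'v' dx = ∫_0^3 (3*x^2 - 2*x - 6) v dx for all v ∈ V.

Multiply both sides by a test function v and integrate from 0 to 3:
  ∫_0^3 −u''(x) v(x) dx = ∫_0^3 f(x) v(x) dx.
Integrate the LHS by parts once:
  ∫_0^3 −u'' v dx = −[u'(x) v(x)]_0^3 + ∫_0^3 u'(x) v'(x) dx.
Thus ∫_0^3 u'(x) v'(x) dx = ∫_0^3 f(x) v(x) dx + [u'(x) v(x)]_0^3.
Choose V so that boundary terms are either known or forced to vanish.
u has homogeneous Neumann: u'(0) = u'(3) = 0. So [u' v]_0^3 = 0·v(3) − 0·v(0) = 0 for any v; take V = H^1(0, 3).
Weak formulation: find u (satisfying any essential BC) such that ∫_0^3 u'(x) v'(x) dx = ∫_0^3 f v dx for all v ∈ V (homogeneous Neumann, so boundary terms vanish).
Substituting f(x) = 3*x^2 - 2*x - 6, the right-hand side is ∫_0^3 (3*x^2 - 2*x - 6) v dx.
Compatibility check (pure Neumann): taking v ≡ 1 ∈ V gives 0 = ∫_0^3 f dx + (0) − (0), i.e. ∫_0^3 f dx must equal u'(0) − u'(3) = 0. Indeed ∫_0^3 (3*x^2 - 2*x - 6) dx = 0, so the data are compatible. The solution is then unique only up to an additive constant (fix it e.g. by requiring ∫_0^3 u dx = 0).


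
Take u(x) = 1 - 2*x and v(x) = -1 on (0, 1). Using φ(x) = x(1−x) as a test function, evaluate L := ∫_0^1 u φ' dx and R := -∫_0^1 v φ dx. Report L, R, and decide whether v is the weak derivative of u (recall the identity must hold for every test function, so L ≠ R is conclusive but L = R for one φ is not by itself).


LHS = 1/3, RHS = 1/6. No, v is not the weak derivative of u.

u(x) = 1 - 2*x, classical derivative u'(x) = -2.
φ(x) = x(1−x), so φ'(x) = 1 - 2*x.
Note φ(0) = φ(1) = 0, so the boundary term u·φ vanishes.
LHS = ∫_0^1 u(x) φ'(x) dx = ∫_0^1 (4*x^2 - 4*x + 1) dx. Term by term:
  ∫_0^1 4*x^2 dx = 4/3;  ∫_0^1 -4*x dx = -2;  ∫_0^1 1 dx = 1.
Sum: 4/3 − 2 + 1 = 1/3.
So LHS = 1/3.
∫_0^1 v(x) φ(x) dx = ∫_0^1 (x^2 - x) dx. Term by term:
  ∫_0^1 x^2 dx = 1/3;  ∫_0^1 -x dx = -1/2.
Sum: 1/3 − 1/2 = -1/6.
So RHS = -∫_0^1 v(x) φ(x) dx = 1/6.
LHS − RHS = 1/6 ≠ 0, so the identity fails.
(For a valid weak derivative the identity must hold for EVERY test function, in particular this one. The failure shows v is NOT the weak derivative of u.)
Correct weak derivative would be u'(x) = -2.


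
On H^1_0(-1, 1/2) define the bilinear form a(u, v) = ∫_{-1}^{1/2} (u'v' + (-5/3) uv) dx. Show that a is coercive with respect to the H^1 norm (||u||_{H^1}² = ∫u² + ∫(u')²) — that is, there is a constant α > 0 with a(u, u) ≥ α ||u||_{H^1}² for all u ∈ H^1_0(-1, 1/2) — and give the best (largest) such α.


α = (-15 + 4*π^2)/(9 + 4*π^2)

Coercivity of a(·,·) on H^1_0(-1, 1/2) means a(u, u) ≥ α ||u||_{H^1}² for every u ∈ H^1_0.
The interval has length L = 3/2, and Poincaré/coercivity depend only on L. Here a(u, u) = ∫(u')² + (-5/3)·∫u².
Here c = -5/3 < 0 with |c| < (π/L)² = 4*π^2/9, so coercivity still holds. The condition a(u,u) ≥ α||u||_{H^1}² reads (1−α)∫(u')² ≥ (α−c)∫u². Any admissible α is ≤ 1 (rapidly oscillating u have ∫u²/∫(u')² → 0), and α = 1 would force 0 ≥ (1−c)∫u², impossible since c < 1; so 1−α > 0. By the sharp Poincaré inequality on H^1_0 of an interval of length L, ∫(u')² ≥ (π/L)²∫u² with equality for the first sine mode sin(π(x−x₀)/L) (x₀ the left endpoint), so the inequality holds for all u iff (1−α)(π/L)² ≥ α − c, i.e. α ≤ ((π/L)² + c)/((π/L)² + 1) = (1 + c(L/π)²)/(1 + (L/π)²). (Direct route, valid since c ≤ 0: Poincaré gives c∫u² ≥ c(L/π)²∫(u')², so a(u,u) ≥ (1 + c(L/π)²)∫(u')², while ||u||_{H^1}² ≤ (1 + (L/π)²)∫(u')²; dividing yields the same α.) With (π/L)² = 4*π^2/9 and c = -5/3, the largest admissible constant is α = ((π/L)² + c)/((π/L)² + 1).
Simplifying, α = (-15 + 4*π^2)/(9 + 4*π^2).


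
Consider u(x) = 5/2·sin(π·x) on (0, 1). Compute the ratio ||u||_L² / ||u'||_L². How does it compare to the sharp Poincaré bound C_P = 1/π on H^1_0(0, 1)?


||u||_L² / ||u'||_L² = 1/π = C_P.

u(x) = 5/2·sin(π·x), so u'(x) = 5*π*cos(π*x)/2.
Writing u(x) = A·sin(kπx/L) with A = 5/2 and k = 1, use ∫_0^L sin²(kπx/L) dx = L/2 and ∫_0^L cos²(kπx/L) dx = L/2.
u² = 25/4·sin²(π·x) and (u')² = 25*π^2/4·cos²(π·x), and each of sin², cos² integrates to L/2 = 1/2 over (0, 1).
∫_0^1 u² dx = 25/8, so ||u||_L² = 5*sqrt(2)/4.
∫_0^1 (u')² dx = 25*π^2/8, so ||u'||_L² = 5*sqrt(2)*π/4.
Ratio ||u||_L² / ||u'||_L² = 1/π.
Sharp Poincaré constant on H^1_0(0, 1) is C_P = L/π = 1/π, achieved by sin(π·x).
This is the k = 1 eigenfunction (up to amplitude), so the ratio equals the sharp Poincaré constant exactly.


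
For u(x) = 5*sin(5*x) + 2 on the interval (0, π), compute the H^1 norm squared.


||u||_{H^1(0,π)}^2 = 8 + 329*π

u'(x) = 25*cos(5*x).
Expand u² and (u')² and integrate term by term on (0, π), using: for integers n ≥ 1, ∫_0^π sin²(nx) dx = ∫_0^π cos²(nx) dx = π/2; for n ≠ n', ∫_0^π sin(nx)sin(n'x) dx = ∫_0^π cos(nx)cos(n'x) dx = 0; and by product-to-sum, ∫_0^π sin(nx)cos(n'x) dx = ½∫_0^π [sin((n+n')x) + sin((n−n')x)] dx, which is 0 when n+n' is even and 2n/(n²−n'²) when n+n' is odd (it need not vanish on (0, π)). For the constant mode: ∫_0^π 1 dx = π, ∫_0^π cos(nx) dx = 0, ∫_0^π sin(nx) dx = (1−(−1)^n)/n.
  u² squared terms: (2)²·∫1 dx = 4·π = 4*π;  (5)²·∫sin(5x)² dx = 25·π/2 = 25*π/2.
  u² cross terms: 2·(2)·(5)·∫1·sin(5x) dx = 20·(2/5) = 8.
  So ∫_0^π u² dx = 4*π + 25*π/2 + 8 = 8 + 33*π/2.
  (u')² squared terms: (25)²·∫cos(5x)² dx = 625·π/2 = 625*π/2.
  So ∫_0^π (u')² dx = 625*π/2.
||u||_{H^1}^2 = (8 + 33*π/2) + (625*π/2) = 8 + 329*π.


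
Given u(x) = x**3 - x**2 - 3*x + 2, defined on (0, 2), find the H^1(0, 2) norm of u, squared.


||u||_{H^1}^2 = 1738/105

The H^1 norm (squared) on an interval (0, L) is
  ||u||_{H^1}^2 = ∫_0^L u(x)^2 dx + ∫_0^L u'(x)^2 dx.
Compute u'(x) = 3*x**2 - 2*x - 3.
Then u(x)^2 = x**6 - 2*x**5 - 5*x**4 + 10*x**3 + 5*x**2 - 12*x + 4 and u'(x)^2 = 9*x**4 - 12*x**3 - 14*x**2 + 12*x + 9.
Integrate each monomial from 0 to 2 using ∫_0^2 c·x^n dx = c·2^(n+1)/(n+1):
  ∫_0^2 u(x)^2 dx = ∫_0^2 (x^6 - 2*x^5 - 5*x^4 + 10*x^3 + 5*x^2 - 12*x + 4) dx. Term by term:
    ∫_0^2 x^6 dx = 128/7;  ∫_0^2 -2*x^5 dx = -64/3;  ∫_0^2 -5*x^4 dx = -32;
    ∫_0^2 10*x^3 dx = 40;  ∫_0^2 5*x^2 dx = 40/3;  ∫_0^2 -12*x dx = -24;
    ∫_0^2 4 dx = 8.
  Sum: 128/7 − 64/3 − 32 + 40 + 40/3 − 24 + 8 = 16/7.
  ∫_0^2 u'(x)^2 dx = ∫_0^2 (9*x^4 - 12*x^3 - 14*x^2 + 12*x + 9) dx. Term by term:
    ∫_0^2 9*x^4 dx = 288/5;  ∫_0^2 -12*x^3 dx = -48;  ∫_0^2 -14*x^2 dx = -112/3;
    ∫_0^2 12*x dx = 24;  ∫_0^2 9 dx = 18.
  Sum: 288/5 − 48 − 112/3 + 24 + 18 = 214/15.
Adding: ||u||_{H^1}^2 = 16/7 + 214/15 = 1738/105.


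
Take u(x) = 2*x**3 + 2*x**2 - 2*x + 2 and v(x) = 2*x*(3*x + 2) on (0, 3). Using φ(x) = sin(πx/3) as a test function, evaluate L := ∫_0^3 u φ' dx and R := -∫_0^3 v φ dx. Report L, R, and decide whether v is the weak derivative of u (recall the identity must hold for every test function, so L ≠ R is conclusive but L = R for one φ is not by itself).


LHS = -186/π + 648/π^3, RHS = -198/π + 648/π^3. No, v is not the weak derivative of u.

u(x) = 2*x**3 + 2*x**2 - 2*x + 2, classical derivative u'(x) = 6*x**2 + 4*x - 2.
φ(x) = sin(πx/3), so φ'(x) = π*cos(π*x/3)/3.
Note φ(0) = φ(3) = 0, so the boundary term u·φ vanishes.
LHS = ∫_0^3 u(x) φ'(x) dx = ∫_0^3 (2*π*x^3*cos(π*x/3)/3 + 2*π*x^2*cos(π*x/3)/3 - 2*π*x*cos(π*x/3)/3 + 2*π*cos(π*x/3)/3) dx. Term by term:
  ∫_0^3 2*π*cos(π*x/3)/3 dx = 0;  ∫_0^3 -2*π*x*cos(π*x/3)/3 dx = 12/π;  ∫_0^3 2*π*x^2*cos(π*x/3)/3 dx = -36/π;
  ∫_0^3 2*π*x^3*cos(π*x/3)/3 dx = -162/π + 648/π^3.
Sum: 0 + 12/π − 36/π + -162/π + 648/π^3 = -186/π + 648/π^3.
So LHS = -186/π + 648/π^3.
∫_0^3 v(x) φ(x) dx = ∫_0^3 (6*x^2*sin(π*x/3) + 4*x*sin(π*x/3)) dx. Term by term:
  ∫_0^3 4*x*sin(π*x/3) dx = 36/π;  ∫_0^3 6*x^2*sin(π*x/3) dx = -648/π^3 + 162/π.
Sum: 36/π + -648/π^3 + 162/π = -648/π^3 + 198/π.
So RHS = -∫_0^3 v(x) φ(x) dx = -198/π + 648/π^3.
LHS − RHS = 12/π ≠ 0, so the identity fails.
(For a valid weak derivative the identity must hold for EVERY test function, in particular this one. The failure shows v is NOT the weak derivative of u.)
Correct weak derivative would be u'(x) = 6*x**2 + 4*x - 2.


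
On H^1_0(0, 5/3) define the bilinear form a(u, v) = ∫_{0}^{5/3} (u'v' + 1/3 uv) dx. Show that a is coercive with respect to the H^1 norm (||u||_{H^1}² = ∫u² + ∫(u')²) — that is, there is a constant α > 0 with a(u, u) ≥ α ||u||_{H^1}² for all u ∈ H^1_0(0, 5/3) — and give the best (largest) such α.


α = (25 + 27*π^2)/(3*(25 + 9*π^2))

Coercivity of a(·,·) on H^1_0(0, 5/3) means a(u, u) ≥ α ||u||_{H^1}² for every u ∈ H^1_0.
The interval has length L = 5/3, and Poincaré/coercivity depend only on L. Here a(u, u) = ∫(u')² + (1/3)·∫u².
Here 0 < c = 1/3 < 1. The condition a(u,u) ≥ α||u||_{H^1}² reads (1−α)∫(u')² ≥ (α−c)∫u². Any admissible α is ≤ 1 (rapidly oscillating u have ∫u²/∫(u')² → 0), and α = 1 would force 0 ≥ (1−c)∫u², impossible since c < 1; so 1−α > 0. By the sharp Poincaré inequality on H^1_0 of an interval of length L, ∫(u')² ≥ (π/L)²∫u² with equality for the first sine mode sin(π(x−x₀)/L) (x₀ the left endpoint), so the inequality holds for all u iff (1−α)(π/L)² ≥ α − c, i.e. α ≤ ((π/L)² + c)/((π/L)² + 1) = (1 + c(L/π)²)/(1 + (L/π)²). With (π/L)² = 9*π^2/25 and c = 1/3, the largest admissible constant is α = ((π/L)² + c)/((π/L)² + 1).
Simplifying, α = (25 + 27*π^2)/(3*(25 + 9*π^2)).


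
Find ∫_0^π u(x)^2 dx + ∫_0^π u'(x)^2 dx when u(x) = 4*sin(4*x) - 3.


||u||_{H^1(0,π)}^2 = 145*π

u'(x) = 16*cos(4*x).
Expand u² and (u')² and integrate term by term on (0, π), using: for integers n ≥ 1, ∫_0^π sin²(nx) dx = ∫_0^π cos²(nx) dx = π/2; for n ≠ n', ∫_0^π sin(nx)sin(n'x) dx = ∫_0^π cos(nx)cos(n'x) dx = 0; and by product-to-sum, ∫_0^π sin(nx)cos(n'x) dx = ½∫_0^π [sin((n+n')x) + sin((n−n')x)] dx, which is 0 when n+n' is even and 2n/(n²−n'²) when n+n' is odd (it need not vanish on (0, π)). For the constant mode: ∫_0^π 1 dx = π, ∫_0^π cos(nx) dx = 0, ∫_0^π sin(nx) dx = (1−(−1)^n)/n.
  u² squared terms: (-3)²·∫1 dx = 9·π = 9*π;  (4)²·∫sin(4x)² dx = 16·π/2 = 8*π.
  u² cross terms: 2·(-3)·(4)·∫1·sin(4x) dx = -24·(0) = 0.
  So ∫_0^π u² dx = 9*π + 8*π + 0 = 17*π.
  (u')² squared terms: (16)²·∫cos(4x)² dx = 256·π/2 = 128*π.
  So ∫_0^π (u')² dx = 128*π.
||u||_{H^1}^2 = (17*π) + (128*π) = 145*π.


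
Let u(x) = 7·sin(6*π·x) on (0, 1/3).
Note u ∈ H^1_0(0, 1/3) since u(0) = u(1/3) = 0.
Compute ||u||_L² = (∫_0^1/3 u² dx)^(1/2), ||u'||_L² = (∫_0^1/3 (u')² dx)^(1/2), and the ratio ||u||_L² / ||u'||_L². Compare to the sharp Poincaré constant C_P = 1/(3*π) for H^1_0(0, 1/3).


||u||_L² / ||u'||_L² = 1/(6*π) < C_P = 1/(3*π).

u(x) = 7·sin(6*π·x), so u'(x) = 42*π*cos(6*π*x).
Writing u(x) = A·sin(kπx/L) with A = 7 and k = 2, use ∫_0^L sin²(kπx/L) dx = L/2 and ∫_0^L cos²(kπx/L) dx = L/2.
u² = 49·sin²(6*π·x) and (u')² = 1764*π^2·cos²(6*π·x), and each of sin², cos² integrates to L/2 = 1/6 over (0, 1/3).
∫_0^1/3 u² dx = 49/6, so ||u||_L² = 7*sqrt(6)/6.
∫_0^1/3 (u')² dx = 294*π^2, so ||u'||_L² = 7*sqrt(6)*π.
Ratio ||u||_L² / ||u'||_L² = 1/(6*π).
Sharp Poincaré constant on H^1_0(0, 1/3) is C_P = L/π = 1/(3*π), achieved by sin(3*π·x).
This is the k = 2 harmonic; the ratio L/(kπ) is strictly less than C_P = L/π, consistent with the sharp inequality ||u||_L² ≤ C_P ||u'||_L².


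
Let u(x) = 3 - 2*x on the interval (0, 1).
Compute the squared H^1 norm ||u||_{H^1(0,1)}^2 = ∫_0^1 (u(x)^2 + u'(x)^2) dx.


||u||_{H^1}^2 = 25/3

The H^1 norm (squared) on an interval (0, L) is
  ||u||_{H^1}^2 = ∫_0^L u(x)^2 dx + ∫_0^L u'(x)^2 dx.
Compute u'(x) = -2.
Then u(x)^2 = 4*x**2 - 12*x + 9 and u'(x)^2 = 4.
Integrate each monomial from 0 to 1 using ∫_0^1 c·x^n dx = c·1^(n+1)/(n+1):
  ∫_0^1 u(x)^2 dx = ∫_0^1 (4*x^2 - 12*x + 9) dx. Term by term:
    ∫_0^1 4*x^2 dx = 4/3;  ∫_0^1 -12*x dx = -6;  ∫_0^1 9 dx = 9.
  Sum: 4/3 − 6 + 9 = 13/3.
  ∫_0^1 u'(x)^2 dx = ∫_0^1 (4) dx. Term by term:
    ∫_0^1 4 dx = 4.
Adding: ||u||_{H^1}^2 = 13/3 + 4 = 25/3.


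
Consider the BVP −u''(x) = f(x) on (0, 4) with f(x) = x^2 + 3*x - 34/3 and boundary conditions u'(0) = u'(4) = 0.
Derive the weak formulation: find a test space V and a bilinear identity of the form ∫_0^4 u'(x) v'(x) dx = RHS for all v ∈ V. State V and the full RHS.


V = H^1(0, 4) (no boundary constraint on v; u is determined up to an additive constant); weak form: ∫_0^4 u'v' dx = ∫_0^4 (x^2 + 3*x - 34/3) v dx for all v ∈ V.

Multiply both sides by a test function v and integrate from 0 to 4:
  ∫_0^4 −u''(x) v(x) dx = ∫_0^4 f(x) v(x) dx.
Integrate the LHS by parts once:
  ∫_0^4 −u'' v dx = −[u'(x) v(x)]_0^4 + ∫_0^4 u'(x) v'(x) dx.
Thus ∫_0^4 u'(x) v'(x) dx = ∫_0^4 f(x) v(x) dx + [u'(x) v(x)]_0^4.
Choose V so that boundary terms are either known or forced to vanish.
u has homogeneous Neumann: u'(0) = u'(4) = 0. So [u' v]_0^4 = 0·v(4) − 0·v(0) = 0 for any v; take V = H^1(0, 4).
Weak formulation: find u (satisfying any essential BC) such that ∫_0^4 u'(x) v'(x) dx = ∫_0^4 f v dx for all v ∈ V (homogeneous Neumann, so boundary terms vanish).
Substituting f(x) = x^2 + 3*x - 34/3, the right-hand side is ∫_0^4 (x^2 + 3*x - 34/3) v dx.
Compatibility check (pure Neumann): taking v ≡ 1 ∈ V gives 0 = ∫_0^4 f dx + (0) − (0), i.e. ∫_0^4 f dx must equal u'(0) − u'(4) = 0. Indeed ∫_0^4 (x^2 + 3*x - 34/3) dx = 0, so the data are compatible. The solution is then unique only up to an additive constant (fix it e.g. by requiring ∫_0^4 u dx = 0).


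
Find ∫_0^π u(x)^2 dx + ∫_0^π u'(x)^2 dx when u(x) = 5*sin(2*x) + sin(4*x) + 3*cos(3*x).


||u||_{H^1(0,π)}^2 = -1200/7 + 116*π

u'(x) = -9*sin(3*x) + 10*cos(2*x) + 4*cos(4*x).
Expand u² and (u')² and integrate term by term on (0, π), using: for integers n ≥ 1, ∫_0^π sin²(nx) dx = ∫_0^π cos²(nx) dx = π/2; for n ≠ n', ∫_0^π sin(nx)sin(n'x) dx = ∫_0^π cos(nx)cos(n'x) dx = 0; and by product-to-sum, ∫_0^π sin(nx)cos(n'x) dx = ½∫_0^π [sin((n+n')x) + sin((n−n')x)] dx, which is 0 when n+n' is even and 2n/(n²−n'²) when n+n' is odd (it need not vanish on (0, π)).
  u² squared terms: (3)²·∫cos(3x)² dx = 9·π/2 = 9*π/2;  (5)²·∫sin(2x)² dx = 25·π/2 = 25*π/2;  (1)²·∫sin(4x)² dx = 1·π/2 = π/2.
  u² cross terms: 2·(3)·(5)·∫cos(3x)·sin(2x) dx = 30·(-4/5) = -24;  2·(3)·(1)·∫cos(3x)·sin(4x) dx = 6·(8/7) = 48/7;  2·(5)·(1)·∫sin(2x)·sin(4x) dx = 10·(0) = 0.
  So ∫_0^π u² dx = 9*π/2 + 25*π/2 + π/2 − 24 + 48/7 + 0 = -120/7 + 35*π/2.
  (u')² squared terms: (-9)²·∫sin(3x)² dx = 81·π/2 = 81*π/2;  (4)²·∫cos(4x)² dx = 16·π/2 = 8*π;  (10)²·∫cos(2x)² dx = 100·π/2 = 50*π.
  (u')² cross terms: 2·(-9)·(4)·∫sin(3x)·cos(4x) dx = -72·(-6/7) = 432/7;  2·(-9)·(10)·∫sin(3x)·cos(2x) dx = -180·(6/5) = -216;  2·(4)·(10)·∫cos(4x)·cos(2x) dx = 80·(0) = 0.
  So ∫_0^π (u')² dx = 81*π/2 + 8*π + 50*π + 432/7 − 216 + 0 = -1080/7 + 197*π/2.
||u||_{H^1}^2 = (-120/7 + 35*π/2) + (-1080/7 + 197*π/2) = -1200/7 + 116*π.


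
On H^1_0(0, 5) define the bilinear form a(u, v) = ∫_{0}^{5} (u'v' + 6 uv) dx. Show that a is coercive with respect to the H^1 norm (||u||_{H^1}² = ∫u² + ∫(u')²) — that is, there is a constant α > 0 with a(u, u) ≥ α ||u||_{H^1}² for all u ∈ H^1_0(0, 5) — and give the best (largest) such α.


α = 1

Coercivity of a(·,·) on H^1_0(0, 5) means a(u, u) ≥ α ||u||_{H^1}² for every u ∈ H^1_0.
The interval has length L = 5, and Poincaré/coercivity depend only on L. Here a(u, u) = ∫(u')² + (6)·∫u².
Here c = 6 ≥ 1, so a(u,u) = ∫(u')² + c∫u² ≥ ∫(u')² + ∫u² = ||u||_{H^1}², i.e. α = 1 works. No larger α is possible: a(u,u) ≥ α||u||_{H^1}² means (1−α)∫(u')² ≥ (α−c)∫u², and for the modes u_n = sin(nπ(x−x₀)/L) (x₀ the left endpoint) one has ∫u_n²/∫(u_n')² = (L/(nπ))² → 0, so a(u_n,u_n)/||u_n||_{H^1}² → 1. Hence the optimal constant is α = 1.
Therefore α = 1.


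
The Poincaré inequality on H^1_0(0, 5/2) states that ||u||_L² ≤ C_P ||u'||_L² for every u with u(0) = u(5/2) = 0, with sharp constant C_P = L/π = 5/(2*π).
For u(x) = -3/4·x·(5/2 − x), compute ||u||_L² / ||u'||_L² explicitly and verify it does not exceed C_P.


||u||_L² / ||u'||_L² = sqrt(10)/4 < C_P = 5/(2*π).

u(x) = -3/4·x·(5/2 − x), so u'(x) = 3*x/2 - 15/8.
u(x) = -3/4·x·(5/2 − x) vanishes at x = 0 and x = 5/2, so u ∈ H^1_0(0, 5/2). Differentiate via the product rule and integrate the resulting polynomials term by term.
  ∫_0^5/2 u² dx = ∫_0^5/2 (9*x^4/16 - 45*x^3/16 + 225*x^2/64) dx. Term by term:
    ∫_0^5/2 9*x^4/16 dx = 5625/512;  ∫_0^5/2 -45*x^3/16 dx = -28125/1024;  ∫_0^5/2 225*x^2/64 dx = 9375/512.
  Sum: 5625/512 − 28125/1024 + 9375/512 = 1875/1024.
  ∫_0^5/2 (u')² dx = ∫_0^5/2 (9*x^2/4 - 45*x/8 + 225/64) dx. Term by term:
    ∫_0^5/2 9*x^2/4 dx = 375/32;  ∫_0^5/2 -45*x/8 dx = -1125/64;  ∫_0^5/2 225/64 dx = 1125/128.
  Sum: 375/32 − 1125/64 + 1125/128 = 375/128.
∫_0^5/2 u² dx = 1875/1024, so ||u||_L² = 25*sqrt(3)/32.
∫_0^5/2 (u')² dx = 375/128, so ||u'||_L² = 5*sqrt(30)/16.
Ratio ||u||_L² / ||u'||_L² = sqrt(10)/4.
Sharp Poincaré constant on H^1_0(0, 5/2) is C_P = L/π = 5/(2*π), achieved by sin(2*π/5·x).
A polynomial bump cannot attain the sharp Poincaré constant (only the first sine eigenfunction does), so the ratio is strictly less than C_P, consistent with ||u||_L² ≤ C_P ||u'||_L².
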